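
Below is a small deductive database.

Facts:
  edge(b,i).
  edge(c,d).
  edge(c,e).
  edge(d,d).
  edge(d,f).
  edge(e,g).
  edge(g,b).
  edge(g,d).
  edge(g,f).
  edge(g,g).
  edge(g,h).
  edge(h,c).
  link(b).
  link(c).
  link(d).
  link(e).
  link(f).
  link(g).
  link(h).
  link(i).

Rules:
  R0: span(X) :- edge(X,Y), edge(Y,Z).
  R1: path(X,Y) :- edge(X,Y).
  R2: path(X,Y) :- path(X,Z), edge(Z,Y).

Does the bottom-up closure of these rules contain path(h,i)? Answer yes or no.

yes

round 1: derive path(b,i) via R1 from edge(b,i)
round 1: derive path(c,d) via R1 from edge(c,d)
round 1: derive path(c,e) via R1 from edge(c,e)
round 1: derive path(d,d) via R1 from edge(d,d)
round 1: derive path(d,f) via R1 from edge(d,f)
round 1: derive path(e,g) via R1 from edge(e,g)
round 1: derive path(g,b) via R1 from edge(g,b)
round 1: derive path(g,d) via R1 from edge(g,d)
round 1: derive path(g,f) via R1 from edge(g,f)
round 1: derive path(g,g) via R1 from edge(g,g)
round 1: derive path(g,h) via R1 from edge(g,h)
round 1: derive path(h,c) via R1 from edge(h,c)
round 2: derive path(c,f) via R2 from path(c,d), edge(d,f)
round 2: derive path(c,g) via R2 from path(c,e), edge(e,g)
round 2: derive path(e,b) via R2 from path(e,g), edge(g,b)
round 2: derive path(e,d) via R2 from path(e,g), edge(g,d)
round 2: derive path(e,f) via R2 from path(e,g), edge(g,f)
round 2: derive path(e,h) via R2 from path(e,g), edge(g,h)
round 2: derive path(g,c) via R2 from path(g,h), edge(h,c)
round 2: derive path(g,i) via R2 from path(g,b), edge(b,i)
round 2: derive path(h,d) via R2 from path(h,c), edge(c,d)
round 2: derive path(h,e) via R2 from path(h,c), edge(c,e)
round 3: derive path(c,b) via R2 from path(c,g), edge(g,b)
round 3: derive path(c,h) via R2 from path(c,g), edge(g,h)
round 3: derive path(e,c) via R2 from path(e,h), edge(h,c)
round 3: derive path(e,i) via R2 from path(e,b), edge(b,i)
round 3: derive path(g,e) via R2 from path(g,c), edge(c,e)
round 3: derive path(h,f) via R2 from path(h,d), edge(d,f)
round 3: derive path(h,g) via R2 from path(h,e), edge(e,g)
round 4: derive path(c,c) via R2 from path(c,h), edge(h,c)
round 4: derive path(c,i) via R2 from path(c,b), edge(b,i)
round 4: derive path(e,e) via R2 from path(e,c), edge(c,e)
round 4: derive path(h,b) via R2 from path(h,g), edge(g,b)
round 4: derive path(h,h) via R2 from path(h,g), edge(g,h)
round 5: derive path(h,i) via R2 from path(h,b), edge(b,i)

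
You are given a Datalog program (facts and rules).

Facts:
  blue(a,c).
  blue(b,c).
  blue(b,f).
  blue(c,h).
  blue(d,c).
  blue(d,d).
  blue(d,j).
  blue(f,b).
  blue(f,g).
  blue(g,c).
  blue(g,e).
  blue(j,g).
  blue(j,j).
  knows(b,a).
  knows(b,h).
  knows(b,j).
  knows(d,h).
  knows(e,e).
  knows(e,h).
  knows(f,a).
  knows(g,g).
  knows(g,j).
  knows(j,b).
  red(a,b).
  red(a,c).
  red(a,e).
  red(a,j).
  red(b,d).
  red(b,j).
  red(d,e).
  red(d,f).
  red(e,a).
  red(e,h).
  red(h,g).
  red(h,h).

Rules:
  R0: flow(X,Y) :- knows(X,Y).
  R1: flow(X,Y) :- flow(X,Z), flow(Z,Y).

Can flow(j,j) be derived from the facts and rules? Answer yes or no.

round 1: derive flow(b,a) via R0 from knows(b,a)
round 1: derive flow(b,h) via R0 from knows(b,h)
round 1: derive flow(b,j) via R0 from knows(b,j)
round 1: derive flow(d,h) via R0 from knows(d,h)
round 1: derive flow(e,e) via R0 from knows(e,e)
round 1: derive flow(e,h) via R0 from knows(e,h)
round 1: derive flow(f,a) via R0 from knows(f,a)
round 1: derive flow(g,g) via R0 from knows(g,g)
round 1: derive flow(g,j) via R0 from knows(g,j)
round 1: derive flow(j,b) via R0 from knows(j,b)
round 2: derive flow(b,b) via R1 from flow(b,j), flow(j,b)
round 2: derive flow(g,b) via R1 from flow(g,j), flow(j,b)
round 2: derive flow(j,a) via R1 from flow(j,b), flow(b,a)
round 2: derive flow(j,h) via R1 from flow(j,b), flow(b,h)
round 2: derive flow(j,j) via R1 from flow(j,b), flow(b,j)
round 3: derive flow(g,a) via R1 from flow(g,b), flow(b,a)
round 3: derive flow(g,h) via R1 from flow(g,b), flow(b,h)

yes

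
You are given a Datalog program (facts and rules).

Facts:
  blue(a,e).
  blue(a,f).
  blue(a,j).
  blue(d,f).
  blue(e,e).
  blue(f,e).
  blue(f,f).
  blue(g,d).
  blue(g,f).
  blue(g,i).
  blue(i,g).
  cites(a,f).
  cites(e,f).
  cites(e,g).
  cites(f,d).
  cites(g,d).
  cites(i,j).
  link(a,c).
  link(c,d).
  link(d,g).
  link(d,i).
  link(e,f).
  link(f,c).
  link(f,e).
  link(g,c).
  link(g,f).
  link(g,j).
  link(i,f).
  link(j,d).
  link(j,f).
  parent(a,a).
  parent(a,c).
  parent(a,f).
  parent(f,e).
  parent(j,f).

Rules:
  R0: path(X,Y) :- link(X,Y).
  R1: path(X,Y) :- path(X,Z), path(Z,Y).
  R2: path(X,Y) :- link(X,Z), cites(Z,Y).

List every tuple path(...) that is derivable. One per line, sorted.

round 1: derive path(a,c) via R0 from link(a,c)
round 1: derive path(c,d) via R0 from link(c,d)
round 1: derive path(d,g) via R0 from link(d,g)
round 1: derive path(d,i) via R0 from link(d,i)
round 1: derive path(e,f) via R0 from link(e,f)
round 1: derive path(f,c) via R0 from link(f,c)
round 1: derive path(f,e) via R0 from link(f,e)
round 1: derive path(g,c) via R0 from link(g,c)
round 1: derive path(g,f) via R0 from link(g,f)
round 1: derive path(g,j) via R0 from link(g,j)
round 1: derive path(i,f) via R0 from link(i,f)
round 1: derive path(j,d) via R0 from link(j,d)
round 1: derive path(j,f) via R0 from link(j,f)
round 1: derive path(d,d) via R2 from link(d,g), cites(g,d)
round 1: derive path(d,j) via R2 from link(d,i), cites(i,j)
round 1: derive path(e,d) via R2 from link(e,f), cites(f,d)
round 1: derive path(f,f) via R2 from link(f,e), cites(e,f)
round 1: derive path(f,g) via R2 from link(f,e), cites(e,g)
round 1: derive path(g,d) via R2 from link(g,f), cites(f,d)
round 1: derive path(i,d) via R2 from link(i,f), cites(f,d)
round 2: derive path(a,d) via R1 from path(a,c), path(c,d)
round 2: derive path(c,g) via R1 from path(c,d), path(d,g)
round 2: derive path(c,i) via R1 from path(c,d), path(d,i)
round 2: derive path(c,j) via R1 from path(c,d), path(d,j)
round 2: derive path(d,c) via R1 from path(d,g), path(g,c)
round 2: derive path(d,f) via R1 from path(d,g), path(g,f)
round 2: derive path(e,c) via R1 from path(e,f), path(f,c)
round 2: derive path(e,e) via R1 from path(e,f), path(f,e)
round 2: derive path(e,g) via R1 from path(e,d), path(d,g)
round 2: derive path(e,i) via R1 from path(e,d), path(d,i)
round 2: derive path(e,j) via R1 from path(e,d), path(d,j)
round 2: derive path(f,d) via R1 from path(f,c), path(c,d)
round 2: derive path(f,j) via R1 from path(f,g), path(g,j)
round 2: derive path(g,e) via R1 from path(g,f), path(f,e)
round 2: derive path(g,g) via R1 from path(g,d), path(d,g)
round 2: derive path(g,i) via R1 from path(g,d), path(d,i)
round 2: derive path(i,c) via R1 from path(i,f), path(f,c)
round 2: derive path(i,e) via R1 from path(i,f), path(f,e)
round 2: derive path(i,g) via R1 from path(i,d), path(d,g)
round 2: derive path(i,i) via R1 from path(i,d), path(d,i)
round 2: derive path(i,j) via R1 from path(i,d), path(d,j)
round 2: derive path(j,c) via R1 from path(j,f), path(f,c)
round 2: derive path(j,e) via R1 from path(j,f), path(f,e)
round 2: derive path(j,g) via R1 from path(j,d), path(d,g)
round 2: derive path(j,i) via R1 from path(j,d), path(d,i)
round 2: derive path(j,j) via R1 from path(j,d), path(d,j)
round 3: derive path(a,f) via R1 from path(a,d), path(d,f)
round 3: derive path(a,g) via R1 from path(a,c), path(c,g)
round 3: derive path(a,i) via R1 from path(a,c), path(c,i)
round 3: derive path(a,j) via R1 from path(a,c), path(c,j)
round 3: derive path(c,c) via R1 from path(c,d), path(d,c)
round 3: derive path(c,e) via R1 from path(c,g), path(g,e)
round 3: derive path(c,f) via R1 from path(c,d), path(d,f)
round 3: derive path(d,e) via R1 from path(d,f), path(f,e)
round 3: derive path(f,i) via R1 from path(f,c), path(c,i)
round 4: derive path(a,e) via R1 from path(a,c), path(c,e)

path(a,c)
path(a,d)
path(a,e)
path(a,f)
path(a,g)
path(a,i)
path(a,j)
path(c,c)
path(c,d)
path(c,e)
path(c,f)
path(c,g)
path(c,i)
path(c,j)
path(d,c)
path(d,d)
path(d,e)
path(d,f)
path(d,g)
path(d,i)
path(d,j)
path(e,c)
path(e,d)
path(e,e)
path(e,f)
path(e,g)
path(e,i)
path(e,j)
path(f,c)
path(f,d)
path(f,e)
path(f,f)
path(f,g)
path(f,i)
path(f,j)
path(g,c)
path(g,d)
path(g,e)
path(g,f)
path(g,g)
path(g,i)
path(g,j)
path(i,c)
path(i,d)
path(i,e)
path(i,f)
path(i,g)
path(i,i)
path(i,j)
path(j,c)
path(j,d)
path(j,e)
path(j,f)
path(j,g)
path(j,i)
path(j,j)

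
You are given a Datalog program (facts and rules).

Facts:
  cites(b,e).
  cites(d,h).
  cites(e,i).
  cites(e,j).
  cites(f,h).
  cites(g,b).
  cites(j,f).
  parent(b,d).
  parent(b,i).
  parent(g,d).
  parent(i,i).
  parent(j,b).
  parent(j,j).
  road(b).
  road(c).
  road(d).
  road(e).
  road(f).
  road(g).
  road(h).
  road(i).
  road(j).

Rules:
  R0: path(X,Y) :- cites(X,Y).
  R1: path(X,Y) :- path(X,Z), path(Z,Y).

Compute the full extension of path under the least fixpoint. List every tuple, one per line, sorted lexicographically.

path(b,e)
path(b,f)
path(b,h)
path(b,i)
path(b,j)
path(d,h)
path(e,f)
path(e,h)
path(e,i)
path(e,j)
path(f,h)
path(g,b)
path(g,e)
path(g,f)
path(g,h)
path(g,i)
path(g,j)
path(j,f)
path(j,h)

round 1: derive path(b,e) via R0 from cites(b,e)
round 1: derive path(d,h) via R0 from cites(d,h)
round 1: derive path(e,i) via R0 from cites(e,i)
round 1: derive path(e,j) via R0 from cites(e,j)
round 1: derive path(f,h) via R0 from cites(f,h)
round 1: derive path(g,b) via R0 from cites(g,b)
round 1: derive path(j,f) via R0 from cites(j,f)
round 2: derive path(b,i) via R1 from path(b,e), path(e,i)
round 2: derive path(b,j) via R1 from path(b,e), path(e,j)
round 2: derive path(e,f) via R1 from path(e,j), path(j,f)
round 2: derive path(g,e) via R1 from path(g,b), path(b,e)
round 2: derive path(j,h) via R1 from path(j,f), path(f,h)
round 3: derive path(b,f) via R1 from path(b,e), path(e,f)
round 3: derive path(b,h) via R1 from path(b,j), path(j,h)
round 3: derive path(e,h) via R1 from path(e,f), path(f,h)
round 3: derive path(g,f) via R1 from path(g,e), path(e,f)
round 3: derive path(g,i) via R1 from path(g,b), path(b,i)
round 3: derive path(g,j) via R1 from path(g,b), path(b,j)
round 4: derive path(g,h) via R1 from path(g,b), path(b,h)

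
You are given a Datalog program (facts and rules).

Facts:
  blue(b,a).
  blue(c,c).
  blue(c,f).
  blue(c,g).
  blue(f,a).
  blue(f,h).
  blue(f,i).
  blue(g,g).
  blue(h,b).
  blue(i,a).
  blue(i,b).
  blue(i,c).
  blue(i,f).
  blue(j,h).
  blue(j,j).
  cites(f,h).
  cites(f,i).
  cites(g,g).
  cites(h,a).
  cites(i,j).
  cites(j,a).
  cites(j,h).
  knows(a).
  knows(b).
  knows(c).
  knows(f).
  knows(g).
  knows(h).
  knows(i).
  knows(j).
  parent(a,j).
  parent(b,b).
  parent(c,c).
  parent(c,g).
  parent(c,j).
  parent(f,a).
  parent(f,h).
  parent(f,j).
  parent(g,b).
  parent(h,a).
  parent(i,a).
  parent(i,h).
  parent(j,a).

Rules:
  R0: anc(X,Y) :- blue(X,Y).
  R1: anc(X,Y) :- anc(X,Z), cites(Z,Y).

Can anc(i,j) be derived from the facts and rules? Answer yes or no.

yes

round 1: derive anc(b,a) via R0 from blue(b,a)
round 1: derive anc(c,c) via R0 from blue(c,c)
round 1: derive anc(c,f) via R0 from blue(c,f)
round 1: derive anc(c,g) via R0 from blue(c,g)
round 1: derive anc(f,a) via R0 from blue(f,a)
round 1: derive anc(f,h) via R0 from blue(f,h)
round 1: derive anc(f,i) via R0 from blue(f,i)
round 1: derive anc(g,g) via R0 from blue(g,g)
round 1: derive anc(h,b) via R0 from blue(h,b)
round 1: derive anc(i,a) via R0 from blue(i,a)
round 1: derive anc(i,b) via R0 from blue(i,b)
round 1: derive anc(i,c) via R0 from blue(i,c)
round 1: derive anc(i,f) via R0 from blue(i,f)
round 1: derive anc(j,h) via R0 from blue(j,h)
round 1: derive anc(j,j) via R0 from blue(j,j)
round 2: derive anc(c,h) via R1 from anc(c,f), cites(f,h)
round 2: derive anc(c,i) via R1 from anc(c,f), cites(f,i)
round 2: derive anc(f,j) via R1 from anc(f,i), cites(i,j)
round 2: derive anc(i,h) via R1 from anc(i,f), cites(f,h)
round 2: derive anc(i,i) via R1 from anc(i,f), cites(f,i)
round 2: derive anc(j,a) via R1 from anc(j,h), cites(h,a)
round 3: derive anc(c,a) via R1 from anc(c,h), cites(h,a)
round 3: derive anc(c,j) via R1 from anc(c,i), cites(i,j)
round 3: derive anc(i,j) via R1 from anc(i,i), cites(i,j)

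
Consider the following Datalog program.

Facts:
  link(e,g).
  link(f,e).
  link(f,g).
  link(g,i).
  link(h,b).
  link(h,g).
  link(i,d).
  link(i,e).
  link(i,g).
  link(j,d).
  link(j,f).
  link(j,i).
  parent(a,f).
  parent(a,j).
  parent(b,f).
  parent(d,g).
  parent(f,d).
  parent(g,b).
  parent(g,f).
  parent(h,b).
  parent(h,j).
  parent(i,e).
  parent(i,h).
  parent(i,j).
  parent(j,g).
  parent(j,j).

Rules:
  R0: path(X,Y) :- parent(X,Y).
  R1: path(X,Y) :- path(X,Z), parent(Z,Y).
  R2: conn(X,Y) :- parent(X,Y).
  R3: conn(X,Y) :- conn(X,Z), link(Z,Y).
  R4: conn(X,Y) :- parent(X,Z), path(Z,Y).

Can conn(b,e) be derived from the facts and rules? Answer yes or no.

yes

round 1: derive path(a,f) via R0 from parent(a,f)
round 1: derive path(a,j) via R0 from parent(a,j)
round 1: derive path(b,f) via R0 from parent(b,f)
round 1: derive path(d,g) via R0 from parent(d,g)
round 1: derive path(f,d) via R0 from parent(f,d)
round 1: derive path(g,b) via R0 from parent(g,b)
round 1: derive path(g,f) via R0 from parent(g,f)
round 1: derive path(h,b) via R0 from parent(h,b)
round 1: derive path(h,j) via R0 from parent(h,j)
round 1: derive path(i,e) via R0 from parent(i,e)
round 1: derive path(i,h) via R0 from parent(i,h)
round 1: derive path(i,j) via R0 from parent(i,j)
round 1: derive path(j,g) via R0 from parent(j,g)
round 1: derive path(j,j) via R0 from parent(j,j)
round 1: derive conn(a,f) via R2 from parent(a,f)
round 1: derive conn(a,j) via R2 from parent(a,j)
round 1: derive conn(b,f) via R2 from parent(b,f)
round 1: derive conn(d,g) via R2 from parent(d,g)
round 1: derive conn(f,d) via R2 from parent(f,d)
round 1: derive conn(g,b) via R2 from parent(g,b)
round 1: derive conn(g,f) via R2 from parent(g,f)
round 1: derive conn(h,b) via R2 from parent(h,b)
round 1: derive conn(h,j) via R2 from parent(h,j)
round 1: derive conn(i,e) via R2 from parent(i,e)
round 1: derive conn(i,h) via R2 from parent(i,h)
round 1: derive conn(i,j) via R2 from parent(i,j)
round 1: derive conn(j,g) via R2 from parent(j,g)
round 1: derive conn(j,j) via R2 from parent(j,j)
round 2: derive path(a,d) via R1 from path(a,f), parent(f,d)
round 2: derive path(a,g) via R1 from path(a,j), parent(j,g)
round 2: derive path(b,d) via R1 from path(b,f), parent(f,d)
round 2: derive path(d,b) via R1 from path(d,g), parent(g,b)
round 2: derive path(d,f) via R1 from path(d,g), parent(g,f)
round 2: derive path(f,g) via R1 from path(f,d), parent(d,g)
round 2: derive path(g,d) via R1 from path(g,f), parent(f,d)
round 2: derive path(h,f) via R1 from path(h,b), parent(b,f)
round 2: derive path(h,g) via R1 from path(h,j), parent(j,g)
round 2: derive path(i,b) via R1 from path(i,h), parent(h,b)
round 2: derive path(i,g) via R1 from path(i,j), parent(j,g)
round 2: derive path(j,b) via R1 from path(j,g), parent(g,b)
round 2: derive path(j,f) via R1 from path(j,g), parent(g,f)
round 2: derive conn(a,d) via R3 from conn(a,j), link(j,d)
round 2: derive conn(a,e) via R3 from conn(a,f), link(f,e)
round 2: derive conn(a,g) via R3 from conn(a,f), link(f,g)
round 2: derive conn(a,i) via R3 from conn(a,j), link(j,i)
round 2: derive conn(b,e) via R3 from conn(b,f), link(f,e)
round 2: derive conn(b,g) via R3 from conn(b,f), link(f,g)
round 2: derive conn(d,i) via R3 from conn(d,g), link(g,i)
round 2: derive conn(g,e) via R3 from conn(g,f), link(f,e)
round 2: derive conn(g,g) via R3 from conn(g,f), link(f,g)
round 2: derive conn(h,d) via R3 from conn(h,j), link(j,d)
round 2: derive conn(h,f) via R3 from conn(h,j), link(j,f)
round 2: derive conn(h,i) via R3 from conn(h,j), link(j,i)
round 2: derive conn(i,b) via R3 from conn(i,h), link(h,b)
round 2: derive conn(i,d) via R3 from conn(i,j), link(j,d)
round 2: derive conn(i,f) via R3 from conn(i,j), link(j,f)
round 2: derive conn(i,g) via R3 from conn(i,e), link(e,g)
round 2: derive conn(i,i) via R3 from conn(i,j), link(j,i)
round 2: derive conn(j,d) via R3 from conn(j,j), link(j,d)
round 2: derive conn(j,f) via R3 from conn(j,j), link(j,f)
round 2: derive conn(j,i) via R3 from conn(j,g), link(g,i)
round 2: derive conn(b,d) via R4 from parent(b,f), path(f,d)
round 2: derive conn(d,b) via R4 from parent(d,g), path(g,b)
round 2: derive conn(d,f) via R4 from parent(d,g), path(g,f)
round 2: derive conn(f,g) via R4 from parent(f,d), path(d,g)
round 2: derive conn(g,d) via R4 from parent(g,f), path(f,d)
round 2: derive conn(h,g) via R4 from parent(h,j), path(j,g)
round 2: derive conn(j,b) via R4 from parent(j,g), path(g,b)
round 3: derive path(a,b) via R1 from path(a,g), parent(g,b)
round 3: derive path(b,g) via R1 from path(b,d), parent(d,g)
round 3: derive path(d,d) via R1 from path(d,f), parent(f,d)
round 3: derive path(f,b) via R1 from path(f,g), parent(g,b)
round 3: derive path(f,f) via R1 from path(f,g), parent(g,f)
round 3: derive path(g,g) via R1 from path(g,d), parent(d,g)
round 3: derive path(h,d) via R1 from path(h,f), parent(f,d)
round 3: derive path(i,f) via R1 from path(i,b), parent(b,f)
round 3: derive path(j,d) via R1 from path(j,f), parent(f,d)
round 3: derive conn(b,i) via R3 from conn(b,g), link(g,i)
round 3: derive conn(d,d) via R3 from conn(d,i), link(i,d)
round 3: derive conn(d,e) via R3 from conn(d,f), link(f,e)
round 3: derive conn(f,i) via R3 from conn(f,g), link(g,i)
round 3: derive conn(g,i) via R3 from conn(g,g), link(g,i)
round 3: derive conn(h,e) via R3 from conn(h,f), link(f,e)
round 3: derive conn(j,e) via R3 from conn(j,f), link(f,e)
round 3: derive conn(a,b) via R4 from parent(a,j), path(j,b)
round 3: derive conn(f,b) via R4 from parent(f,d), path(d,b)
round 3: derive conn(f,f) via R4 from parent(f,d), path(d,f)
round 4: derive path(b,b) via R1 from path(b,g), parent(g,b)
round 4: derive path(i,d) via R1 from path(i,f), parent(f,d)
round 4: derive conn(f,e) via R3 from conn(f,f), link(f,e)
round 4: derive conn(b,b) via R4 from parent(b,f), path(f,b)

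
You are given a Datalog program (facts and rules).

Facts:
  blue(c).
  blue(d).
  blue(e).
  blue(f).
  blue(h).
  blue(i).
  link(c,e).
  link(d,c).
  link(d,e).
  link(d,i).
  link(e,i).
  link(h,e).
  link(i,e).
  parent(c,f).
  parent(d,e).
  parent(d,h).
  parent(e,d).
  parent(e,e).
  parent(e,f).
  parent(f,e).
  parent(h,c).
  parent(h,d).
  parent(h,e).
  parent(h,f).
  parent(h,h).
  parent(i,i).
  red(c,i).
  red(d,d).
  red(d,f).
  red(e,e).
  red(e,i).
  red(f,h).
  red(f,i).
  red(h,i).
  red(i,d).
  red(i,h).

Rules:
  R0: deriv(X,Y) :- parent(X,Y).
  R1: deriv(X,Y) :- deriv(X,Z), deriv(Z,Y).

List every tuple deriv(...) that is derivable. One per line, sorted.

deriv(c,c)
deriv(c,d)
deriv(c,e)
deriv(c,f)
deriv(c,h)
deriv(d,c)
deriv(d,d)
deriv(d,e)
deriv(d,f)
deriv(d,h)
deriv(e,c)
deriv(e,d)
deriv(e,e)
deriv(e,f)
deriv(e,h)
deriv(f,c)
deriv(f,d)
deriv(f,e)
deriv(f,f)
deriv(f,h)
deriv(h,c)
deriv(h,d)
deriv(h,e)
deriv(h,f)
deriv(h,h)
deriv(i,i)

round 1: derive deriv(c,f) via R0 from parent(c,f)
round 1: derive deriv(d,e) via R0 from parent(d,e)
round 1: derive deriv(d,h) via R0 from parent(d,h)
round 1: derive deriv(e,d) via R0 from parent(e,d)
round 1: derive deriv(e,e) via R0 from parent(e,e)
round 1: derive deriv(e,f) via R0 from parent(e,f)
round 1: derive deriv(f,e) via R0 from parent(f,e)
round 1: derive deriv(h,c) via R0 from parent(h,c)
round 1: derive deriv(h,d) via R0 from parent(h,d)
round 1: derive deriv(h,e) via R0 from parent(h,e)
round 1: derive deriv(h,f) via R0 from parent(h,f)
round 1: derive deriv(h,h) via R0 from parent(h,h)
round 1: derive deriv(i,i) via R0 from parent(i,i)
round 2: derive deriv(c,e) via R1 from deriv(c,f), deriv(f,e)
round 2: derive deriv(d,c) via R1 from deriv(d,h), deriv(h,c)
round 2: derive deriv(d,d) via R1 from deriv(d,e), deriv(e,d)
round 2: derive deriv(d,f) via R1 from deriv(d,e), deriv(e,f)
round 2: derive deriv(e,h) via R1 from deriv(e,d), deriv(d,h)
round 2: derive deriv(f,d) via R1 from deriv(f,e), deriv(e,d)
round 2: derive deriv(f,f) via R1 from deriv(f,e), deriv(e,f)
round 3: derive deriv(c,d) via R1 from deriv(c,e), deriv(e,d)
round 3: derive deriv(c,h) via R1 from deriv(c,e), deriv(e,h)
round 3: derive deriv(e,c) via R1 from deriv(e,d), deriv(d,c)
round 3: derive deriv(f,c) via R1 from deriv(f,d), deriv(d,c)
round 3: derive deriv(f,h) via R1 from deriv(f,d), deriv(d,h)
round 4: derive deriv(c,c) via R1 from deriv(c,d), deriv(d,c)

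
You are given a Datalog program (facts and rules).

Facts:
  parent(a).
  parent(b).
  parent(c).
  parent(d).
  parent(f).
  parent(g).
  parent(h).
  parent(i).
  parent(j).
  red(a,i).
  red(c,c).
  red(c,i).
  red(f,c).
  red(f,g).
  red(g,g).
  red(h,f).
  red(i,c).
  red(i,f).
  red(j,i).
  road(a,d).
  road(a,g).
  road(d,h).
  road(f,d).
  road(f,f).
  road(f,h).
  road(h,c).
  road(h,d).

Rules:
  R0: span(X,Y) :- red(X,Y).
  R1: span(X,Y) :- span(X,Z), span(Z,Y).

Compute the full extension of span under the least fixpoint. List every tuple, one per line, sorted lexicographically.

span(a,c)
span(a,f)
span(a,g)
span(a,i)
span(c,c)
span(c,f)
span(c,g)
span(c,i)
span(f,c)
span(f,f)
span(f,g)
span(f,i)
span(g,g)
span(h,c)
span(h,f)
span(h,g)
span(h,i)
span(i,c)
span(i,f)
span(i,g)
span(i,i)
span(j,c)
span(j,f)
span(j,g)
span(j,i)

round 1: derive span(a,i) via R0 from red(a,i)
round 1: derive span(c,c) via R0 from red(c,c)
round 1: derive span(c,i) via R0 from red(c,i)
round 1: derive span(f,c) via R0 from red(f,c)
round 1: derive span(f,g) via R0 from red(f,g)
round 1: derive span(g,g) via R0 from red(g,g)
round 1: derive span(h,f) via R0 from red(h,f)
round 1: derive span(i,c) via R0 from red(i,c)
round 1: derive span(i,f) via R0 from red(i,f)
round 1: derive span(j,i) via R0 from red(j,i)
round 2: derive span(a,c) via R1 from span(a,i), span(i,c)
round 2: derive span(a,f) via R1 from span(a,i), span(i,f)
round 2: derive span(c,f) via R1 from span(c,i), span(i,f)
round 2: derive span(f,i) via R1 from span(f,c), span(c,i)
round 2: derive span(h,c) via R1 from span(h,f), span(f,c)
round 2: derive span(h,g) via R1 from span(h,f), span(f,g)
round 2: derive span(i,g) via R1 from span(i,f), span(f,g)
round 2: derive span(i,i) via R1 from span(i,c), span(c,i)
round 2: derive span(j,c) via R1 from span(j,i), span(i,c)
round 2: derive span(j,f) via R1 from span(j,i), span(i,f)
round 3: derive span(a,g) via R1 from span(a,f), span(f,g)
round 3: derive span(c,g) via R1 from span(c,f), span(f,g)
round 3: derive span(f,f) via R1 from span(f,c), span(c,f)
round 3: derive span(h,i) via R1 from span(h,c), span(c,i)
round 3: derive span(j,g) via R1 from span(j,f), span(f,g)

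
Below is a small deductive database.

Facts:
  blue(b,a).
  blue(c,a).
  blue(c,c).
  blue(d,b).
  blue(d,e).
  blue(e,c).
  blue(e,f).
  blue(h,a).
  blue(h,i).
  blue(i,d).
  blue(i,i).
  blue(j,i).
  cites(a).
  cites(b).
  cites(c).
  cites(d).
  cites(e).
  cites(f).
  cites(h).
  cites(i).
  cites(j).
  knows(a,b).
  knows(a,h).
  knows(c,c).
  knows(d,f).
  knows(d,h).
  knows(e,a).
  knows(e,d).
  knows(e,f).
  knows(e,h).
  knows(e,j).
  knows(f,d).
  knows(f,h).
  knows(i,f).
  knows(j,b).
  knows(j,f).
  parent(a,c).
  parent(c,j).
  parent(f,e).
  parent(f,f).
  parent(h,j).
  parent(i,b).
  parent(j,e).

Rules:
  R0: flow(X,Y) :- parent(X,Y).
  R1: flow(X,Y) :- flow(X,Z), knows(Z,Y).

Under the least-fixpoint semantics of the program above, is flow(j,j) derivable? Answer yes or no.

round 1: derive flow(a,c) via R0 from parent(a,c)
round 1: derive flow(c,j) via R0 from parent(c,j)
round 1: derive flow(f,e) via R0 from parent(f,e)
round 1: derive flow(f,f) via R0 from parent(f,f)
round 1: derive flow(h,j) via R0 from parent(h,j)
round 1: derive flow(i,b) via R0 from parent(i,b)
round 1: derive flow(j,e) via R0 from parent(j,e)
round 2: derive flow(c,b) via R1 from flow(c,j), knows(j,b)
round 2: derive flow(c,f) via R1 from flow(c,j), knows(j,f)
round 2: derive flow(f,a) via R1 from flow(f,e), knows(e,a)
round 2: derive flow(f,d) via R1 from flow(f,e), knows(e,d)
round 2: derive flow(f,h) via R1 from flow(f,e), knows(e,h)
round 2: derive flow(f,j) via R1 from flow(f,e), knows(e,j)
round 2: derive flow(h,b) via R1 from flow(h,j), knows(j,b)
round 2: derive flow(h,f) via R1 from flow(h,j), knows(j,f)
round 2: derive flow(j,a) via R1 from flow(j,e), knows(e,a)
round 2: derive flow(j,d) via R1 from flow(j,e), knows(e,d)
round 2: derive flow(j,f) via R1 from flow(j,e), knows(e,f)
round 2: derive flow(j,h) via R1 from flow(j,e), knows(e,h)
round 2: derive flow(j,j) via R1 from flow(j,e), knows(e,j)
round 3: derive flow(c,d) via R1 from flow(c,f), knows(f,d)
round 3: derive flow(c,h) via R1 from flow(c,f), knows(f,h)
round 3: derive flow(f,b) via R1 from flow(f,a), knows(a,b)
round 3: derive flow(h,d) via R1 from flow(h,f), knows(f,d)
round 3: derive flow(h,h) via R1 from flow(h,f), knows(f,h)
round 3: derive flow(j,b) via R1 from flow(j,a), knows(a,b)

yes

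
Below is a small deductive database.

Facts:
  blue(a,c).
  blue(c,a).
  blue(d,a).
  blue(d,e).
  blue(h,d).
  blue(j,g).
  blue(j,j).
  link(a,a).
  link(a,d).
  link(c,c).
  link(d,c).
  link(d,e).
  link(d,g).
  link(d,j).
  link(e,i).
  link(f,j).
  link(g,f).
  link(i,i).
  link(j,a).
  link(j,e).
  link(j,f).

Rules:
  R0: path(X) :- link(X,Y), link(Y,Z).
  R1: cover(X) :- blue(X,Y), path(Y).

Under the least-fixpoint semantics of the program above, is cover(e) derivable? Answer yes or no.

no

round 1: derive path(a) via R0 from link(a,a), link(a,a)
round 1: derive path(c) via R0 from link(c,c), link(c,c)
round 1: derive path(d) via R0 from link(d,c), link(c,c)
round 1: derive path(e) via R0 from link(e,i), link(i,i)
round 1: derive path(f) via R0 from link(f,j), link(j,a)
round 1: derive path(g) via R0 from link(g,f), link(f,j)
round 1: derive path(i) via R0 from link(i,i), link(i,i)
round 1: derive path(j) via R0 from link(j,a), link(a,a)
round 2: derive cover(a) via R1 from blue(a,c), path(c)
round 2: derive cover(c) via R1 from blue(c,a), path(a)
round 2: derive cover(d) via R1 from blue(d,a), path(a)
round 2: derive cover(h) via R1 from blue(h,d), path(d)
round 2: derive cover(j) via R1 from blue(j,g), path(g)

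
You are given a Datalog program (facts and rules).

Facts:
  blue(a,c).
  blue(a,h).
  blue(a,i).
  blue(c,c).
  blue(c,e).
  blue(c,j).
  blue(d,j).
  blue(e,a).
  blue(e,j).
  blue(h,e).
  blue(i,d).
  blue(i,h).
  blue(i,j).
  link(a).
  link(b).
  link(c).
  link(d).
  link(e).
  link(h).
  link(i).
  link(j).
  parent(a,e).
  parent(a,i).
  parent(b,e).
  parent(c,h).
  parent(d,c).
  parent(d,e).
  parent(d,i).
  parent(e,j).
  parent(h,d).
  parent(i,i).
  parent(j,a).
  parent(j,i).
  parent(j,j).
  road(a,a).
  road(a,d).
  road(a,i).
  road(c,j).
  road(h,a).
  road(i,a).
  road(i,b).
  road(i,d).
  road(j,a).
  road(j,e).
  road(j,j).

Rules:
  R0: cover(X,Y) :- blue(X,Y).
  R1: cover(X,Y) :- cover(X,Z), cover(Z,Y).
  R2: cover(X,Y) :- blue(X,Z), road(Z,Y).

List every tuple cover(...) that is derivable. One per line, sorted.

round 1: derive cover(a,c) via R0 from blue(a,c)
round 1: derive cover(a,h) via R0 from blue(a,h)
round 1: derive cover(a,i) via R0 from blue(a,i)
round 1: derive cover(c,c) via R0 from blue(c,c)
round 1: derive cover(c,e) via R0 from blue(c,e)
round 1: derive cover(c,j) via R0 from blue(c,j)
round 1: derive cover(d,j) via R0 from blue(d,j)
round 1: derive cover(e,a) via R0 from blue(e,a)
round 1: derive cover(e,j) via R0 from blue(e,j)
round 1: derive cover(h,e) via R0 from blue(h,e)
round 1: derive cover(i,d) via R0 from blue(i,d)
round 1: derive cover(i,h) via R0 from blue(i,h)
round 1: derive cover(i,j) via R0 from blue(i,j)
round 1: derive cover(a,a) via R2 from blue(a,h), road(h,a)
round 1: derive cover(a,b) via R2 from blue(a,i), road(i,b)
round 1: derive cover(a,d) via R2 from blue(a,i), road(i,d)
round 1: derive cover(a,j) via R2 from blue(a,c), road(c,j)
round 1: derive cover(c,a) via R2 from blue(c,j), road(j,a)
round 1: derive cover(d,a) via R2 from blue(d,j), road(j,a)
round 1: derive cover(d,e) via R2 from blue(d,j), road(j,e)
round 1: derive cover(e,d) via R2 from blue(e,a), road(a,d)
round 1: derive cover(e,e) via R2 from blue(e,j), road(j,e)
round 1: derive cover(e,i) via R2 from blue(e,a), road(a,i)
round 1: derive cover(i,a) via R2 from blue(i,h), road(h,a)
round 1: derive cover(i,e) via R2 from blue(i,j), road(j,e)
round 2: derive cover(a,e) via R1 from cover(a,c), cover(c,e)
round 2: derive cover(c,b) via R1 from cover(c,a), cover(a,b)
round 2: derive cover(c,d) via R1 from cover(c,a), cover(a,d)
round 2: derive cover(c,h) via R1 from cover(c,a), cover(a,h)
round 2: derive cover(c,i) via R1 from cover(c,a), cover(a,i)
round 2: derive cover(d,b) via R1 from cover(d,a), cover(a,b)
round 2: derive cover(d,c) via R1 from cover(d,a), cover(a,c)
round 2: derive cover(d,d) via R1 from cover(d,a), cover(a,d)
round 2: derive cover(d,h) via R1 from cover(d,a), cover(a,h)
round 2: derive cover(d,i) via R1 from cover(d,a), cover(a,i)
round 2: derive cover(e,b) via R1 from cover(e,a), cover(a,b)
round 2: derive cover(e,c) via R1 from cover(e,a), cover(a,c)
round 2: derive cover(e,h) via R1 from cover(e,a), cover(a,h)
round 2: derive cover(h,a) via R1 from cover(h,e), cover(e,a)
round 2: derive cover(h,d) via R1 from cover(h,e), cover(e,d)
round 2: derive cover(h,i) via R1 from cover(h,e), cover(e,i)
round 2: derive cover(h,j) via R1 from cover(h,e), cover(e,j)
round 2: derive cover(i,b) via R1 from cover(i,a), cover(a,b)
round 2: derive cover(i,c) via R1 from cover(i,a), cover(a,c)
round 2: derive cover(i,i) via R1 from cover(i,a), cover(a,i)
round 3: derive cover(h,b) via R1 from cover(h,a), cover(a,b)
round 3: derive cover(h,c) via R1 from cover(h,a), cover(a,c)
round 3: derive cover(h,h) via R1 from cover(h,a), cover(a,h)

cover(a,a)
cover(a,b)
cover(a,c)
cover(a,d)
cover(a,e)
cover(a,h)
cover(a,i)
cover(a,j)
cover(c,a)
cover(c,b)
cover(c,c)
cover(c,d)
cover(c,e)
cover(c,h)
cover(c,i)
cover(c,j)
cover(d,a)
cover(d,b)
cover(d,c)
cover(d,d)
cover(d,e)
cover(d,h)
cover(d,i)
cover(d,j)
cover(e,a)
cover(e,b)
cover(e,c)
cover(e,d)
cover(e,e)
cover(e,h)
cover(e,i)
cover(e,j)
cover(h,a)
cover(h,b)
cover(h,c)
cover(h,d)
cover(h,e)
cover(h,h)
cover(h,i)
cover(h,j)
cover(i,a)
cover(i,b)
cover(i,c)
cover(i,d)
cover(i,e)
cover(i,h)
cover(i,i)
cover(i,j)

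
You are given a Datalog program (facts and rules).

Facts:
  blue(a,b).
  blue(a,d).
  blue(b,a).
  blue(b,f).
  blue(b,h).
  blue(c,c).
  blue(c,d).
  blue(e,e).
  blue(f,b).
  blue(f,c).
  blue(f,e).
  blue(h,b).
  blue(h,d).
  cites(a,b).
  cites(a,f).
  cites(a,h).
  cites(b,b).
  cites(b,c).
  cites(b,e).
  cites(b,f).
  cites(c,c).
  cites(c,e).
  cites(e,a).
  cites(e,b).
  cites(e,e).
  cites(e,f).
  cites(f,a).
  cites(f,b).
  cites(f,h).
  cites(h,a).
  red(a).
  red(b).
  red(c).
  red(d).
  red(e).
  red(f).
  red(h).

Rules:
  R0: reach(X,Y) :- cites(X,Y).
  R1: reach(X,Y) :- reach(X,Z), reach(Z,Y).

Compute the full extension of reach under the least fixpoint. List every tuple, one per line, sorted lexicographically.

round 1: derive reach(a,b) via R0 from cites(a,b)
round 1: derive reach(a,f) via R0 from cites(a,f)
round 1: derive reach(a,h) via R0 from cites(a,h)
round 1: derive reach(b,b) via R0 from cites(b,b)
round 1: derive reach(b,c) via R0 from cites(b,c)
round 1: derive reach(b,e) via R0 from cites(b,e)
round 1: derive reach(b,f) via R0 from cites(b,f)
round 1: derive reach(c,c) via R0 from cites(c,c)
round 1: derive reach(c,e) via R0 from cites(c,e)
round 1: derive reach(e,a) via R0 from cites(e,a)
round 1: derive reach(e,b) via R0 from cites(e,b)
round 1: derive reach(e,e) via R0 from cites(e,e)
round 1: derive reach(e,f) via R0 from cites(e,f)
round 1: derive reach(f,a) via R0 from cites(f,a)
round 1: derive reach(f,b) via R0 from cites(f,b)
round 1: derive reach(f,h) via R0 from cites(f,h)
round 1: derive reach(h,a) via R0 from cites(h,a)
round 2: derive reach(a,a) via R1 from reach(a,f), reach(f,a)
round 2: derive reach(a,c) via R1 from reach(a,b), reach(b,c)
round 2: derive reach(a,e) via R1 from reach(a,b), reach(b,e)
round 2: derive reach(b,a) via R1 from reach(b,e), reach(e,a)
round 2: derive reach(b,h) via R1 from reach(b,f), reach(f,h)
round 2: derive reach(c,a) via R1 from reach(c,e), reach(e,a)
round 2: derive reach(c,b) via R1 from reach(c,e), reach(e,b)
round 2: derive reach(c,f) via R1 from reach(c,e), reach(e,f)
round 2: derive reach(e,c) via R1 from reach(e,b), reach(b,c)
round 2: derive reach(e,h) via R1 from reach(e,a), reach(a,h)
round 2: derive reach(f,c) via R1 from reach(f,b), reach(b,c)
round 2: derive reach(f,e) via R1 from reach(f,b), reach(b,e)
round 2: derive reach(f,f) via R1 from reach(f,a), reach(a,f)
round 2: derive reach(h,b) via R1 from reach(h,a), reach(a,b)
round 2: derive reach(h,f) via R1 from reach(h,a), reach(a,f)
round 2: derive reach(h,h) via R1 from reach(h,a), reach(a,h)
round 3: derive reach(c,h) via R1 from reach(c,a), reach(a,h)
round 3: derive reach(h,c) via R1 from reach(h,a), reach(a,c)
round 3: derive reach(h,e) via R1 from reach(h,a), reach(a,e)

reach(a,a)
reach(a,b)
reach(a,c)
reach(a,e)
reach(a,f)
reach(a,h)
reach(b,a)
reach(b,b)
reach(b,c)
reach(b,e)
reach(b,f)
reach(b,h)
reach(c,a)
reach(c,b)
reach(c,c)
reach(c,e)
reach(c,f)
reach(c,h)
reach(e,a)
reach(e,b)
reach(e,c)
reach(e,e)
reach(e,f)
reach(e,h)
reach(f,a)
reach(f,b)
reach(f,c)
reach(f,e)
reach(f,f)
reach(f,h)
reach(h,a)
reach(h,b)
reach(h,c)
reach(h,e)
reach(h,f)
reach(h,h)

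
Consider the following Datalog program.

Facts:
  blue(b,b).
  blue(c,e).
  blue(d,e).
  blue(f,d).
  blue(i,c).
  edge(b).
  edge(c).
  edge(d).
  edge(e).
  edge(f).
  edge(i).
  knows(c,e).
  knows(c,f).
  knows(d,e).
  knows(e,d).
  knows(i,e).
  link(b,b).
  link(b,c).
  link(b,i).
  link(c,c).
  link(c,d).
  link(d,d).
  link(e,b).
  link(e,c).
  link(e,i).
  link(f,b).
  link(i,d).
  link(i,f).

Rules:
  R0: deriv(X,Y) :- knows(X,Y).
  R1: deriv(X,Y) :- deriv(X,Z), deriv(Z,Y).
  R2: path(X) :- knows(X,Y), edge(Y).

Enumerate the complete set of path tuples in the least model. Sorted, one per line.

path(c)
path(d)
path(e)
path(i)

round 1: derive path(c) via R2 from knows(c,e), edge(e)
round 1: derive path(d) via R2 from knows(d,e), edge(e)
round 1: derive path(e) via R2 from knows(e,d), edge(d)
round 1: derive path(i) via R2 from knows(i,e), edge(e)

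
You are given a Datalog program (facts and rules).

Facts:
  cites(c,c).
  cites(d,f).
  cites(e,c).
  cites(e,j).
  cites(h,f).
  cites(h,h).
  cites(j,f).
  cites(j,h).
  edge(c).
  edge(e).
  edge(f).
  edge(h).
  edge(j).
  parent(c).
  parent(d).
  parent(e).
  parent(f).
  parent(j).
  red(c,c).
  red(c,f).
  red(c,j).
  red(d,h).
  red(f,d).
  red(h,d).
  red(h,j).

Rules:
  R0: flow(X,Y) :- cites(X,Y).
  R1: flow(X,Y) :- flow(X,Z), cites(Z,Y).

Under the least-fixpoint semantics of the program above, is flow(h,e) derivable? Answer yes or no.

no

round 1: derive flow(c,c) via R0 from cites(c,c)
round 1: derive flow(d,f) via R0 from cites(d,f)
round 1: derive flow(e,c) via R0 from cites(e,c)
round 1: derive flow(e,j) via R0 from cites(e,j)
round 1: derive flow(h,f) via R0 from cites(h,f)
round 1: derive flow(h,h) via R0 from cites(h,h)
round 1: derive flow(j,f) via R0 from cites(j,f)
round 1: derive flow(j,h) via R0 from cites(j,h)
round 2: derive flow(e,f) via R1 from flow(e,j), cites(j,f)
round 2: derive flow(e,h) via R1 from flow(e,j), cites(j,h)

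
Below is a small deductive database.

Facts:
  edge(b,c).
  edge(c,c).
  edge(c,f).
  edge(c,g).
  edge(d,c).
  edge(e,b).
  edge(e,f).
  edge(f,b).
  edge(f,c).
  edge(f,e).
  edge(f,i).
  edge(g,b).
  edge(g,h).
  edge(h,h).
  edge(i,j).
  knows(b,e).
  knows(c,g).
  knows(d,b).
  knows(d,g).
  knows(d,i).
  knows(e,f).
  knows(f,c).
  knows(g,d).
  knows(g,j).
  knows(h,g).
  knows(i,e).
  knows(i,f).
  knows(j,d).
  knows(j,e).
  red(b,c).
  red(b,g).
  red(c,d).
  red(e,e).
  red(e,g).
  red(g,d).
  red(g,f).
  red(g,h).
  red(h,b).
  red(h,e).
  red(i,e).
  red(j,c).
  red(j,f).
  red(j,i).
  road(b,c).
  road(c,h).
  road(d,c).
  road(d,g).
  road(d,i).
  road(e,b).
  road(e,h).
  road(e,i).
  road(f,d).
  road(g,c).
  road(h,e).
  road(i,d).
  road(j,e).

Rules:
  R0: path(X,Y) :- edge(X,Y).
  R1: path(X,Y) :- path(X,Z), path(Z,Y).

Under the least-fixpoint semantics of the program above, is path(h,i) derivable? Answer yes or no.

round 1: derive path(b,c) via R0 from edge(b,c)
round 1: derive path(c,c) via R0 from edge(c,c)
round 1: derive path(c,f) via R0 from edge(c,f)
round 1: derive path(c,g) via R0 from edge(c,g)
round 1: derive path(d,c) via R0 from edge(d,c)
round 1: derive path(e,b) via R0 from edge(e,b)
round 1: derive path(e,f) via R0 from edge(e,f)
round 1: derive path(f,b) via R0 from edge(f,b)
round 1: derive path(f,c) via R0 from edge(f,c)
round 1: derive path(f,e) via R0 from edge(f,e)
round 1: derive path(f,i) via R0 from edge(f,i)
round 1: derive path(g,b) via R0 from edge(g,b)
round 1: derive path(g,h) via R0 from edge(g,h)
round 1: derive path(h,h) via R0 from edge(h,h)
round 1: derive path(i,j) via R0 from edge(i,j)
round 2: derive path(b,f) via R1 from path(b,c), path(c,f)
round 2: derive path(b,g) via R1 from path(b,c), path(c,g)
round 2: derive path(c,b) via R1 from path(c,f), path(f,b)
round 2: derive path(c,e) via R1 from path(c,f), path(f,e)
round 2: derive path(c,h) via R1 from path(c,g), path(g,h)
round 2: derive path(c,i) via R1 from path(c,f), path(f,i)
round 2: derive path(d,f) via R1 from path(d,c), path(c,f)
round 2: derive path(d,g) via R1 from path(d,c), path(c,g)
round 2: derive path(e,c) via R1 from path(e,b), path(b,c)
round 2: derive path(e,e) via R1 from path(e,f), path(f,e)
round 2: derive path(e,i) via R1 from path(e,f), path(f,i)
round 2: derive path(f,f) via R1 from path(f,c), path(c,f)
round 2: derive path(f,g) via R1 from path(f,c), path(c,g)
round 2: derive path(f,j) via R1 from path(f,i), path(i,j)
round 2: derive path(g,c) via R1 from path(g,b), path(b,c)
round 3: derive path(b,b) via R1 from path(b,c), path(c,b)
round 3: derive path(b,e) via R1 from path(b,c), path(c,e)
round 3: derive path(b,h) via R1 from path(b,c), path(c,h)
round 3: derive path(b,i) via R1 from path(b,c), path(c,i)
round 3: derive path(b,j) via R1 from path(b,f), path(f,j)
round 3: derive path(c,j) via R1 from path(c,f), path(f,j)
round 3: derive path(d,b) via R1 from path(d,c), path(c,b)
round 3: derive path(d,e) via R1 from path(d,c), path(c,e)
round 3: derive path(d,h) via R1 from path(d,c), path(c,h)
round 3: derive path(d,i) via R1 from path(d,c), path(c,i)
round 3: derive path(d,j) via R1 from path(d,f), path(f,j)
round 3: derive path(e,g) via R1 from path(e,b), path(b,g)
round 3: derive path(e,h) via R1 from path(e,c), path(c,h)
round 3: derive path(e,j) via R1 from path(e,f), path(f,j)
round 3: derive path(f,h) via R1 from path(f,c), path(c,h)
round 3: derive path(g,e) via R1 from path(g,c), path(c,e)
round 3: derive path(g,f) via R1 from path(g,b), path(b,f)
round 3: derive path(g,g) via R1 from path(g,b), path(b,g)
round 3: derive path(g,i) via R1 from path(g,c), path(c,i)
round 4: derive path(g,j) via R1 from path(g,b), path(b,j)

no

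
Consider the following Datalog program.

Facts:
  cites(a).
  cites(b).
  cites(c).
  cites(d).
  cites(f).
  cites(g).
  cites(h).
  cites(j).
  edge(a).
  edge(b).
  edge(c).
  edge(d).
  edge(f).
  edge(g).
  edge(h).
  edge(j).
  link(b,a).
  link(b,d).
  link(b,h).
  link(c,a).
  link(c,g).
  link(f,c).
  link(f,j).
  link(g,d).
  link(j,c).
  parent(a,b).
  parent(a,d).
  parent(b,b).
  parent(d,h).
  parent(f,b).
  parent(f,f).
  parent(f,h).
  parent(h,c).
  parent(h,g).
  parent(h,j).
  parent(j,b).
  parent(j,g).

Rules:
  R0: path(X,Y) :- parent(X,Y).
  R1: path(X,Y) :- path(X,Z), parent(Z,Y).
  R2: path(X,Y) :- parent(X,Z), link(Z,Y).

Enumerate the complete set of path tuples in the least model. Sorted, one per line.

round 1: derive path(a,b) via R0 from parent(a,b)
round 1: derive path(a,d) via R0 from parent(a,d)
round 1: derive path(b,b) via R0 from parent(b,b)
round 1: derive path(d,h) via R0 from parent(d,h)
round 1: derive path(f,b) via R0 from parent(f,b)
round 1: derive path(f,f) via R0 from parent(f,f)
round 1: derive path(f,h) via R0 from parent(f,h)
round 1: derive path(h,c) via R0 from parent(h,c)
round 1: derive path(h,g) via R0 from parent(h,g)
round 1: derive path(h,j) via R0 from parent(h,j)
round 1: derive path(j,b) via R0 from parent(j,b)
round 1: derive path(j,g) via R0 from parent(j,g)
round 1: derive path(a,a) via R2 from parent(a,b), link(b,a)
round 1: derive path(a,h) via R2 from parent(a,b), link(b,h)
round 1: derive path(b,a) via R2 from parent(b,b), link(b,a)
round 1: derive path(b,d) via R2 from parent(b,b), link(b,d)
round 1: derive path(b,h) via R2 from parent(b,b), link(b,h)
round 1: derive path(f,a) via R2 from parent(f,b), link(b,a)
round 1: derive path(f,c) via R2 from parent(f,f), link(f,c)
round 1: derive path(f,d) via R2 from parent(f,b), link(b,d)
round 1: derive path(f,j) via R2 from parent(f,f), link(f,j)
round 1: derive path(h,a) via R2 from parent(h,c), link(c,a)
round 1: derive path(h,d) via R2 from parent(h,g), link(g,d)
round 1: derive path(j,a) via R2 from parent(j,b), link(b,a)
round 1: derive path(j,d) via R2 from parent(j,b), link(b,d)
round 1: derive path(j,h) via R2 from parent(j,b), link(b,h)
round 2: derive path(a,c) via R1 from path(a,h), parent(h,c)
round 2: derive path(a,g) via R1 from path(a,h), parent(h,g)
round 2: derive path(a,j) via R1 from path(a,h), parent(h,j)
round 2: derive path(b,c) via R1 from path(b,h), parent(h,c)
round 2: derive path(b,g) via R1 from path(b,h), parent(h,g)
round 2: derive path(b,j) via R1 from path(b,h), parent(h,j)
round 2: derive path(d,c) via R1 from path(d,h), parent(h,c)
round 2: derive path(d,g) via R1 from path(d,h), parent(h,g)
round 2: derive path(d,j) via R1 from path(d,h), parent(h,j)
round 2: derive path(f,g) via R1 from path(f,h), parent(h,g)
round 2: derive path(h,b) via R1 from path(h,a), parent(a,b)
round 2: derive path(h,h) via R1 from path(h,d), parent(d,h)
round 2: derive path(j,c) via R1 from path(j,h), parent(h,c)
round 2: derive path(j,j) via R1 from path(j,h), parent(h,j)
round 3: derive path(d,b) via R1 from path(d,j), parent(j,b)

path(a,a)
path(a,b)
path(a,c)
path(a,d)
path(a,g)
path(a,h)
path(a,j)
path(b,a)
path(b,b)
path(b,c)
path(b,d)
path(b,g)
path(b,h)
path(b,j)
path(d,b)
path(d,c)
path(d,g)
path(d,h)
path(d,j)
path(f,a)
path(f,b)
path(f,c)
path(f,d)
path(f,f)
path(f,g)
path(f,h)
path(f,j)
path(h,a)
path(h,b)
path(h,c)
path(h,d)
path(h,g)
path(h,h)
path(h,j)
path(j,a)
path(j,b)
path(j,c)
path(j,d)
path(j,g)
path(j,h)
path(j,j)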